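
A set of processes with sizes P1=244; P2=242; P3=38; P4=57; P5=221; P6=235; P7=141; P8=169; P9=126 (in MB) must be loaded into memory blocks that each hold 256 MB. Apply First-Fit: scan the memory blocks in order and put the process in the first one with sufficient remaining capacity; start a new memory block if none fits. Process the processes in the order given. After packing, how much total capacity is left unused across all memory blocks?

Put P1 (244 MB) in memory block 1; 12 MB remain.
Put P2 (242 MB) in memory block 2; 14 MB remain.
Put P3 (38 MB) in memory block 3; 218 MB remain.
Put P4 (57 MB) in memory block 3; 161 MB remain.
Put P5 (221 MB) in memory block 4; 35 MB remain.
Put P6 (235 MB) in memory block 5; 21 MB remain.
Put P7 (141 MB) in memory block 3; 20 MB remain.
Put P8 (169 MB) in memory block 6; 87 MB remain.
Put P9 (126 MB) in memory block 7; 130 MB remain.
7 memory blocks × 256 MB = 1792 MB; used 1473 MB; unused 319 MB.

319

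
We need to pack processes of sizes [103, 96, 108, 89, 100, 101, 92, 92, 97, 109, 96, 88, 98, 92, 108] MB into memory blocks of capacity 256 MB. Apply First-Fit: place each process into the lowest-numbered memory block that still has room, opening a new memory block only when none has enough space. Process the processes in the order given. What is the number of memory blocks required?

103 MB → memory block 1 (remaining 153 MB)
96 MB → memory block 1 (remaining 57 MB)
108 MB → memory block 2 (remaining 148 MB)
89 MB → memory block 2 (remaining 59 MB)
100 MB → memory block 3 (remaining 156 MB)
101 MB → memory block 3 (remaining 55 MB)
92 MB → memory block 4 (remaining 164 MB)
92 MB → memory block 4 (remaining 72 MB)
97 MB → memory block 5 (remaining 159 MB)
109 MB → memory block 5 (remaining 50 MB)
96 MB → memory block 6 (remaining 160 MB)
88 MB → memory block 6 (remaining 72 MB)
98 MB → memory block 7 (remaining 158 MB)
92 MB → memory block 7 (remaining 66 MB)
108 MB → memory block 8 (remaining 148 MB)
Final memory blocks: [103,96] [108,89] [100,101] [92,92] [97,109] [96,88] [98,92] [108].

8 memory blocks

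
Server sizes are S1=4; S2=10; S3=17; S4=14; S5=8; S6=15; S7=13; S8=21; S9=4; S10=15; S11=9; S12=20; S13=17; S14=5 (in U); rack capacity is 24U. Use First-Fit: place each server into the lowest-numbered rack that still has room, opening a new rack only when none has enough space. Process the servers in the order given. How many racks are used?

rack 1: place S1 (4U), 20U left
rack 1: place S2 (10U), 10U left
rack 2: place S3 (17U), 7U left
rack 3: place S4 (14U), 10U left
rack 1: place S5 (8U), 2U left
rack 4: place S6 (15U), 9U left
rack 5: place S7 (13U), 11U left
rack 6: place S8 (21U), 3U left
rack 2: place S9 (4U), 3U left
rack 7: place S10 (15U), 9U left
rack 3: place S11 (9U), 1U left
rack 8: place S12 (20U), 4U left
rack 9: place S13 (17U), 7U left
rack 4: place S14 (5U), 4U left
Final racks: [4,10,8] [17,4] [14,9] [15,5] [13] [21] [15] [20] [17].

9 racks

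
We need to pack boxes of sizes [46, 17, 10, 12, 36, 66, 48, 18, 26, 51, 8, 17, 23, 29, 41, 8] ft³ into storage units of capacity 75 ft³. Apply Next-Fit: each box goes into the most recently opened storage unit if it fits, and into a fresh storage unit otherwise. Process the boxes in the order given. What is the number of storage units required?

46 ft³ → storage unit 1 (remaining 29 ft³)
17 ft³ → storage unit 1 (remaining 12 ft³)
10 ft³ → storage unit 1 (remaining 2 ft³)
12 ft³ → storage unit 2 (remaining 63 ft³)
36 ft³ → storage unit 2 (remaining 27 ft³)
66 ft³ → storage unit 3 (remaining 9 ft³)
48 ft³ → storage unit 4 (remaining 27 ft³)
18 ft³ → storage unit 4 (remaining 9 ft³)
26 ft³ → storage unit 5 (remaining 49 ft³)
51 ft³ → storage unit 6 (remaining 24 ft³)
8 ft³ → storage unit 6 (remaining 16 ft³)
17 ft³ → storage unit 7 (remaining 58 ft³)
23 ft³ → storage unit 7 (remaining 35 ft³)
29 ft³ → storage unit 7 (remaining 6 ft³)
41 ft³ → storage unit 8 (remaining 34 ft³)
8 ft³ → storage unit 8 (remaining 26 ft³)

8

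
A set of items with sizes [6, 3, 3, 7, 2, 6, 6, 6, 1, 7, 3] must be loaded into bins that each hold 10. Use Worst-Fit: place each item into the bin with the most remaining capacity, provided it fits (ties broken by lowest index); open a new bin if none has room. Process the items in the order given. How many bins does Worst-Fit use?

6

6 → bin 1 (remaining 4)
3 → bin 1 (remaining 1)
3 → bin 2 (remaining 7)
7 → bin 2 (remaining 0)
2 → bin 3 (remaining 8)
6 → bin 3 (remaining 2)
6 → bin 4 (remaining 4)
6 → bin 5 (remaining 4)
1 → bin 4 (remaining 3)
7 → bin 6 (remaining 3)
3 → bin 5 (remaining 1)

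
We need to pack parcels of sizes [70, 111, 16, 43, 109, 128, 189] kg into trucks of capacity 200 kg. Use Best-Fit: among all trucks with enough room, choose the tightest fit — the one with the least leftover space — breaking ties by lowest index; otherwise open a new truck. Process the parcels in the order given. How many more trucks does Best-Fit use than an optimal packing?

0

Best-Fit: [70,111,16] [43,109] [128] [189] → 4 trucks.
Total size 666 kg; any packing needs at least ⌈666/200⌉ = 4 trucks.
So 4 is already optimal.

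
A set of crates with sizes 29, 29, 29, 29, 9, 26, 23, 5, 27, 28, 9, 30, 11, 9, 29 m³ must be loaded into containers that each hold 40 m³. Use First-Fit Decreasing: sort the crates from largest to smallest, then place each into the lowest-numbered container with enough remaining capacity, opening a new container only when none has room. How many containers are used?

Sorted descending: 30, 29, 29, 29, 29, 29, 28, 27, 26, 23, 11, 9, 9, 9, 5.
container 1: place 30 m³, 10 m³ left
container 2: place 29 m³, 11 m³ left
container 3: place 29 m³, 11 m³ left
container 4: place 29 m³, 11 m³ left
container 5: place 29 m³, 11 m³ left
container 6: place 29 m³, 11 m³ left
container 7: place 28 m³, 12 m³ left
container 8: place 27 m³, 13 m³ left
container 9: place 26 m³, 14 m³ left
container 10: place 23 m³, 17 m³ left
container 2: place 11 m³, 0 m³ left
container 1: place 9 m³, 1 m³ left
container 3: place 9 m³, 2 m³ left
container 4: place 9 m³, 2 m³ left
container 5: place 5 m³, 6 m³ left
Final containers: [30,9] [29,11] [29,9] [29,9] [29,5] [29] [28] [27] [26] [23].

10 containers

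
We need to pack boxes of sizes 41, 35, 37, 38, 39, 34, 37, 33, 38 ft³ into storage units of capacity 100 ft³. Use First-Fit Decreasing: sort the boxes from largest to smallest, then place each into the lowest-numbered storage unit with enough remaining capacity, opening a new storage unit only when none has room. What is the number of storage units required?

Sorted descending: 41, 39, 38, 38, 37, 37, 35, 34, 33.
storage unit 1: place 41 ft³, 59 ft³ left
storage unit 1: place 39 ft³, 20 ft³ left
storage unit 2: place 38 ft³, 62 ft³ left
storage unit 2: place 38 ft³, 24 ft³ left
storage unit 3: place 37 ft³, 63 ft³ left
storage unit 3: place 37 ft³, 26 ft³ left
storage unit 4: place 35 ft³, 65 ft³ left
storage unit 4: place 34 ft³, 31 ft³ left
storage unit 5: place 33 ft³, 67 ft³ left
Final storage units: [41,39] [38,38] [37,37] [35,34] [33].

5 storage units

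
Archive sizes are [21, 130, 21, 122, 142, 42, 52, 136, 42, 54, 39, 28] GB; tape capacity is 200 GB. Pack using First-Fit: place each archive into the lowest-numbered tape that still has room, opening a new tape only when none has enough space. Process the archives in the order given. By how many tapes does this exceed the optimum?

0

First-Fit: [21,130,21,28] [122,42] [142,52] [136,42] [54,39] → 5 tapes.
Total size 829 GB; any packing needs at least ⌈829/200⌉ = 5 tapes.
So 5 is already optimal.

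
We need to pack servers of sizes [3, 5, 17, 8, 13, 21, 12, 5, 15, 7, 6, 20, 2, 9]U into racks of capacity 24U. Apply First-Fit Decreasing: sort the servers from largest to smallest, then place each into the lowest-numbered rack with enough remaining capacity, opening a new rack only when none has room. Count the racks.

Sorted descending: 21, 20, 17, 15, 13, 12, 9, 8, 7, 6, 5, 5, 3, 2.
Put 21U in rack 1; 3U remain.
Put 20U in rack 2; 4U remain.
Put 17U in rack 3; 7U remain.
Put 15U in rack 4; 9U remain.
Put 13U in rack 5; 11U remain.
Put 12U in rack 6; 12U remain.
Put 9U in rack 4; 0U remain.
Put 8U in rack 5; 3U remain.
Put 7U in rack 3; 0U remain.
Put 6U in rack 6; 6U remain.
Put 5U in rack 6; 1U remain.
Put 5U in rack 7; 19U remain.
Put 3U in rack 1; 0U remain.
Put 2U in rack 2; 2U remain.
Final racks: [21,3] [20,2] [17,7] [15,9] [13,8] [12,6,5] [5].

7 racks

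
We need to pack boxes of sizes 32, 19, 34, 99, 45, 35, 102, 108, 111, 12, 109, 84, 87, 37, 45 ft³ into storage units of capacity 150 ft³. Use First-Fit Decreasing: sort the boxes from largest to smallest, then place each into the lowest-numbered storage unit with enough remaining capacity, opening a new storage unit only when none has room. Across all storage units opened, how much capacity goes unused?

91

Sorted descending: 111, 109, 108, 102, 99, 87, 84, 45, 45, 37, 35, 34, 32, 19, 12.
Put 111 ft³ in storage unit 1; 39 ft³ remain.
Put 109 ft³ in storage unit 2; 41 ft³ remain.
Put 108 ft³ in storage unit 3; 42 ft³ remain.
Put 102 ft³ in storage unit 4; 48 ft³ remain.
Put 99 ft³ in storage unit 5; 51 ft³ remain.
Put 87 ft³ in storage unit 6; 63 ft³ remain.
Put 84 ft³ in storage unit 7; 66 ft³ remain.
Put 45 ft³ in storage unit 4; 3 ft³ remain.
Put 45 ft³ in storage unit 5; 6 ft³ remain.
Put 37 ft³ in storage unit 1; 2 ft³ remain.
Put 35 ft³ in storage unit 2; 6 ft³ remain.
Put 34 ft³ in storage unit 3; 8 ft³ remain.
Put 32 ft³ in storage unit 6; 31 ft³ remain.
Put 19 ft³ in storage unit 6; 12 ft³ remain.
Put 12 ft³ in storage unit 6; 0 ft³ remain.
7 storage units × 150 ft³ = 1050 ft³; used 959 ft³; unused 91 ft³.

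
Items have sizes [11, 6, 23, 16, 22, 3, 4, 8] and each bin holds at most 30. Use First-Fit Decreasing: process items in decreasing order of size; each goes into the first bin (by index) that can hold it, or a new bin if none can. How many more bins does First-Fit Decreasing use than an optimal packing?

First-Fit Decreasing: [23,6] [22,8] [16,11,3] [4] → 4 bins.
Total size 93; any packing needs at least ⌈93/30⌉ = 4 bins.
So 4 is already optimal.

0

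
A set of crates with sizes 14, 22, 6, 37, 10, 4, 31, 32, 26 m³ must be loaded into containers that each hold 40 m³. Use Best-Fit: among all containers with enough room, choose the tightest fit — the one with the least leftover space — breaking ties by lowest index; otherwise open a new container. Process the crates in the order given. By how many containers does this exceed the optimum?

Best-Fit: [14,22,4] [6,10] [37] [31] [32] [26] → 6 containers.
Total size 182 m³; any packing needs at least ⌈182/40⌉ = 5 containers.
An optimal packing achieves that bound: [37] [32,6] [31,4] [26,14] [22,10] → 5 containers.
Excess: 6 − 5 = 1.

1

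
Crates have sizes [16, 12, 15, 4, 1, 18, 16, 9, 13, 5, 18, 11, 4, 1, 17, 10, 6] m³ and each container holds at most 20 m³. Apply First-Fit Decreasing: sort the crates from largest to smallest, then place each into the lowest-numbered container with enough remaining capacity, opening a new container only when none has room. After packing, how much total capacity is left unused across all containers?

24

Sorted descending: 18, 18, 17, 16, 16, 15, 13, 12, 11, 10, 9, 6, 5, 4, 4, 1, 1.
18 m³ → container 1 (remaining 2 m³)
18 m³ → container 2 (remaining 2 m³)
17 m³ → container 3 (remaining 3 m³)
16 m³ → container 4 (remaining 4 m³)
16 m³ → container 5 (remaining 4 m³)
15 m³ → container 6 (remaining 5 m³)
13 m³ → container 7 (remaining 7 m³)
12 m³ → container 8 (remaining 8 m³)
11 m³ → container 9 (remaining 9 m³)
10 m³ → container 10 (remaining 10 m³)
9 m³ → container 9 (remaining 0 m³)
6 m³ → container 7 (remaining 1 m³)
5 m³ → container 6 (remaining 0 m³)
4 m³ → container 4 (remaining 0 m³)
4 m³ → container 5 (remaining 0 m³)
1 m³ → container 1 (remaining 1 m³)
1 m³ → container 1 (remaining 0 m³)
10 containers × 20 m³ = 200 m³; used 176 m³; unused 24 m³.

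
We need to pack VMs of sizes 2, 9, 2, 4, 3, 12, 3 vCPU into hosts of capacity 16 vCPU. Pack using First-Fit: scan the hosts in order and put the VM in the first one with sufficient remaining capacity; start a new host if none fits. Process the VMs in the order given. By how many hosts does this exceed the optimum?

First-Fit: [2,9,2,3] [4,12] [3] → 3 hosts.
Total size 35 vCPU; any packing needs at least ⌈35/16⌉ = 3 hosts.
So 3 is already optimal.

0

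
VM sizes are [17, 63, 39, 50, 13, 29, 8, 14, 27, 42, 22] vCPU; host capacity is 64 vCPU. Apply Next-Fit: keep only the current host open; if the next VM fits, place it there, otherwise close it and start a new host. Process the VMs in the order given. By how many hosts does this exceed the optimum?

1

Next-Fit: [17] [63] [39] [50,13] [29,8,14] [27] [42,22] → 7 hosts.
Total size 324 vCPU; any packing needs at least ⌈324/64⌉ = 6 hosts.
An optimal packing achieves that bound: [63] [50,14] [42,22] [39,17,8] [29,27] [13] → 6 hosts.
Excess: 7 − 6 = 1.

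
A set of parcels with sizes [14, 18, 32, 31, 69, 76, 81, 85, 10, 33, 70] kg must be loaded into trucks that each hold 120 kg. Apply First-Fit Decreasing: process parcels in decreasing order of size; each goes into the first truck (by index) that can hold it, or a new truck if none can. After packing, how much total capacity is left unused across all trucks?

81

Sorted descending: 85, 81, 76, 70, 69, 33, 32, 31, 18, 14, 10.
85 kg → truck 1 (remaining 35 kg)
81 kg → truck 2 (remaining 39 kg)
76 kg → truck 3 (remaining 44 kg)
70 kg → truck 4 (remaining 50 kg)
69 kg → truck 5 (remaining 51 kg)
33 kg → truck 1 (remaining 2 kg)
32 kg → truck 2 (remaining 7 kg)
31 kg → truck 3 (remaining 13 kg)
18 kg → truck 4 (remaining 32 kg)
14 kg → truck 4 (remaining 18 kg)
10 kg → truck 3 (remaining 3 kg)
5 trucks × 120 kg = 600 kg; used 519 kg; unused 81 kg.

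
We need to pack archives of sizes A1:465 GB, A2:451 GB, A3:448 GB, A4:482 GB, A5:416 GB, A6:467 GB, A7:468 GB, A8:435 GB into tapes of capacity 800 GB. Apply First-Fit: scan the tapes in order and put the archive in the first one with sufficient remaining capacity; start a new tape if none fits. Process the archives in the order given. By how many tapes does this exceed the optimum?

First-Fit: [465] [451] [448] [482] [416] [467] [468] [435] → 8 tapes.
8 archives exceed 400 GB (half the capacity), and no two of those can share a tape, so at least 8 tapes are needed.
So 8 is already optimal.

0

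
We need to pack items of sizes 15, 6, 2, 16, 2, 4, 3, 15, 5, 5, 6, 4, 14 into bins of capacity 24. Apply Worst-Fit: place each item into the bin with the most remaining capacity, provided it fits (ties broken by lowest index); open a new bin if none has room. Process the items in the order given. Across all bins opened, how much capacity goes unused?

23

15 → bin 1 (remaining 9)
6 → bin 1 (remaining 3)
2 → bin 1 (remaining 1)
16 → bin 2 (remaining 8)
2 → bin 2 (remaining 6)
4 → bin 2 (remaining 2)
3 → bin 3 (remaining 21)
15 → bin 3 (remaining 6)
5 → bin 3 (remaining 1)
5 → bin 4 (remaining 19)
6 → bin 4 (remaining 13)
4 → bin 4 (remaining 9)
14 → bin 5 (remaining 10)
5 bins × 24 = 120; used 97; unused 23.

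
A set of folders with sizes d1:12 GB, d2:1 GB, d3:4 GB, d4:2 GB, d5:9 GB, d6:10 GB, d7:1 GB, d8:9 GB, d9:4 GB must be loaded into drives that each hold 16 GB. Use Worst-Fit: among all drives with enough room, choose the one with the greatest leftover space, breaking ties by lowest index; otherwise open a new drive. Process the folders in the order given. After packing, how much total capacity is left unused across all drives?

12

drive 1: place d1 (12 GB), 4 GB left
drive 1: place d2 (1 GB), 3 GB left
drive 2: place d3 (4 GB), 12 GB left
drive 2: place d4 (2 GB), 10 GB left
drive 2: place d5 (9 GB), 1 GB left
drive 3: place d6 (10 GB), 6 GB left
drive 3: place d7 (1 GB), 5 GB left
drive 4: place d8 (9 GB), 7 GB left
drive 4: place d9 (4 GB), 3 GB left
4 drives × 16 GB = 64 GB; used 52 GB; unused 12 GB.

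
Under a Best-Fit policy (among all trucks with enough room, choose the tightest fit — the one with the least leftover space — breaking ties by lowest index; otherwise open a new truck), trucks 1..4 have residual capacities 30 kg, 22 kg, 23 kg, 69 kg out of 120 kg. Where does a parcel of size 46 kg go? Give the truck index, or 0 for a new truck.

Trucks with room: truck 4 (69 kg).
Tightest fit is truck 4 with 69 kg free.

4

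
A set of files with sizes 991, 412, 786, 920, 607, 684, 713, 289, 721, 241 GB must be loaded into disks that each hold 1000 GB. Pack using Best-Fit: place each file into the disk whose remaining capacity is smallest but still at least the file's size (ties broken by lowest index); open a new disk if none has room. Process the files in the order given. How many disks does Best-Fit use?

disk 1: place 991 GB, 9 GB left
disk 2: place 412 GB, 588 GB left
disk 3: place 786 GB, 214 GB left
disk 4: place 920 GB, 80 GB left
disk 5: place 607 GB, 393 GB left
disk 6: place 684 GB, 316 GB left
disk 7: place 713 GB, 287 GB left
disk 6: place 289 GB, 27 GB left
disk 8: place 721 GB, 279 GB left
disk 8: place 241 GB, 38 GB left
Final disks: [991] [412] [786] [920] [607] [684,289] [713] [721,241].

8 disks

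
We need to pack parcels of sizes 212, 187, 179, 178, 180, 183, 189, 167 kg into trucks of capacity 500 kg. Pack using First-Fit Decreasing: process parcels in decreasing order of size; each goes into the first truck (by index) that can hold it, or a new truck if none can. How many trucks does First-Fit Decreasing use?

4

Sorted descending: 212, 189, 187, 183, 180, 179, 178, 167.
212 kg → truck 1 (remaining 288 kg)
189 kg → truck 1 (remaining 99 kg)
187 kg → truck 2 (remaining 313 kg)
183 kg → truck 2 (remaining 130 kg)
180 kg → truck 3 (remaining 320 kg)
179 kg → truck 3 (remaining 141 kg)
178 kg → truck 4 (remaining 322 kg)
167 kg → truck 4 (remaining 155 kg)
Final trucks: [212,189] [187,183] [180,179] [178,167].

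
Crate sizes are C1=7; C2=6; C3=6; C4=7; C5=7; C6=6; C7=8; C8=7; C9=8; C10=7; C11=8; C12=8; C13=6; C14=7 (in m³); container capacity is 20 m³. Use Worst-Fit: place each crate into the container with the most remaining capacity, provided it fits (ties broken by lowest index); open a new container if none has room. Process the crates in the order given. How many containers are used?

container 1: place C1 (7 m³), 13 m³ left
container 1: place C2 (6 m³), 7 m³ left
container 1: place C3 (6 m³), 1 m³ left
container 2: place C4 (7 m³), 13 m³ left
container 2: place C5 (7 m³), 6 m³ left
container 2: place C6 (6 m³), 0 m³ left
container 3: place C7 (8 m³), 12 m³ left
container 3: place C8 (7 m³), 5 m³ left
container 4: place C9 (8 m³), 12 m³ left
container 4: place C10 (7 m³), 5 m³ left
container 5: place C11 (8 m³), 12 m³ left
container 5: place C12 (8 m³), 4 m³ left
container 6: place C13 (6 m³), 14 m³ left
container 6: place C14 (7 m³), 7 m³ left

6 containers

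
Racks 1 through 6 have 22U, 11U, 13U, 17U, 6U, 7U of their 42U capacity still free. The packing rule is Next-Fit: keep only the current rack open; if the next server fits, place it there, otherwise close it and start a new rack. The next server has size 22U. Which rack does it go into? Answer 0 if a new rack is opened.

Next-Fit only looks at rack 6, which has 7U free.
22U does not fit, so a new rack is opened.

0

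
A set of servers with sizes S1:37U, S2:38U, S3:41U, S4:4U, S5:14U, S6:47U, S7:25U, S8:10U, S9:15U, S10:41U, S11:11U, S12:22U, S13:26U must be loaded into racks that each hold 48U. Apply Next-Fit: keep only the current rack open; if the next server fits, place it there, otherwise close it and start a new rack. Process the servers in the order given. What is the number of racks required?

S1 (37U) → rack 1 (remaining 11U)
S2 (38U) → rack 2 (remaining 10U)
S3 (41U) → rack 3 (remaining 7U)
S4 (4U) → rack 3 (remaining 3U)
S5 (14U) → rack 4 (remaining 34U)
S6 (47U) → rack 5 (remaining 1U)
S7 (25U) → rack 6 (remaining 23U)
S8 (10U) → rack 6 (remaining 13U)
S9 (15U) → rack 7 (remaining 33U)
S10 (41U) → rack 8 (remaining 7U)
S11 (11U) → rack 9 (remaining 37U)
S12 (22U) → rack 9 (remaining 15U)
S13 (26U) → rack 10 (remaining 22U)
Final racks: [37] [38] [41,4] [14] [47] [25,10] [15] [41] [11,22] [26].

10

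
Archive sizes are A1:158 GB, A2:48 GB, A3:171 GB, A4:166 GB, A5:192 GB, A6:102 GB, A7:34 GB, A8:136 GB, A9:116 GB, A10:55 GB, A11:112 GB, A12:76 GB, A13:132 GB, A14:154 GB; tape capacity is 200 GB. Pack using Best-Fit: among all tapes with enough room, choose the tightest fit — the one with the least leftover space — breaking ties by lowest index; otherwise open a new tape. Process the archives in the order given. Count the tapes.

Put A1 (158 GB) in tape 1; 42 GB remain.
Put A2 (48 GB) in tape 2; 152 GB remain.
Put A3 (171 GB) in tape 3; 29 GB remain.
Put A4 (166 GB) in tape 4; 34 GB remain.
Put A5 (192 GB) in tape 5; 8 GB remain.
Put A6 (102 GB) in tape 2; 50 GB remain.
Put A7 (34 GB) in tape 4; 0 GB remain.
Put A8 (136 GB) in tape 6; 64 GB remain.
Put A9 (116 GB) in tape 7; 84 GB remain.
Put A10 (55 GB) in tape 6; 9 GB remain.
Put A11 (112 GB) in tape 8; 88 GB remain.
Put A12 (76 GB) in tape 7; 8 GB remain.
Put A13 (132 GB) in tape 9; 68 GB remain.
Put A14 (154 GB) in tape 10; 46 GB remain.
Final tapes: [158] [48,102] [171] [166,34] [192] [136,55] [116,76] [112] [132] [154].

10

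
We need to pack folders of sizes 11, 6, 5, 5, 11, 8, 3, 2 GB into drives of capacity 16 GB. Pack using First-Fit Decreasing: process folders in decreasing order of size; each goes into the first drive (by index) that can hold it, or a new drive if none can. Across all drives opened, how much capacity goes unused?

13

Sorted descending: 11, 11, 8, 6, 5, 5, 3, 2.
Put 11 GB in drive 1; 5 GB remain.
Put 11 GB in drive 2; 5 GB remain.
Put 8 GB in drive 3; 8 GB remain.
Put 6 GB in drive 3; 2 GB remain.
Put 5 GB in drive 1; 0 GB remain.
Put 5 GB in drive 2; 0 GB remain.
Put 3 GB in drive 4; 13 GB remain.
Put 2 GB in drive 3; 0 GB remain.
4 drives × 16 GB = 64 GB; used 51 GB; unused 13 GB.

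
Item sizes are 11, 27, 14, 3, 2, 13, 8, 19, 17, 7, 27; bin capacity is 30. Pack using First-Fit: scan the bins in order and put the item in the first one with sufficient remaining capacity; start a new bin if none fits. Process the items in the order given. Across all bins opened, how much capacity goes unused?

11 → bin 1 (remaining 19)
27 → bin 2 (remaining 3)
14 → bin 1 (remaining 5)
3 → bin 1 (remaining 2)
2 → bin 1 (remaining 0)
13 → bin 3 (remaining 17)
8 → bin 3 (remaining 9)
19 → bin 4 (remaining 11)
17 → bin 5 (remaining 13)
7 → bin 3 (remaining 2)
27 → bin 6 (remaining 3)
6 bins × 30 = 180; used 148; unused 32.

32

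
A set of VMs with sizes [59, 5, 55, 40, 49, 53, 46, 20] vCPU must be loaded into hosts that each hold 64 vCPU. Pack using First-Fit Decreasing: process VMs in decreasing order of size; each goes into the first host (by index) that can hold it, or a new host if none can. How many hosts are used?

6

Sorted descending: 59, 55, 53, 49, 46, 40, 20, 5.
Put 59 vCPU in host 1; 5 vCPU remain.
Put 55 vCPU in host 2; 9 vCPU remain.
Put 53 vCPU in host 3; 11 vCPU remain.
Put 49 vCPU in host 4; 15 vCPU remain.
Put 46 vCPU in host 5; 18 vCPU remain.
Put 40 vCPU in host 6; 24 vCPU remain.
Put 20 vCPU in host 6; 4 vCPU remain.
Put 5 vCPU in host 1; 0 vCPU remain.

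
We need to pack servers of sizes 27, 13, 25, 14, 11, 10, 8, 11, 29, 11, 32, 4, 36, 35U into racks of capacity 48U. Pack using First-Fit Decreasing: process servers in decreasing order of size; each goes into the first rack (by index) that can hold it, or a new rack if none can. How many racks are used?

Sorted descending: 36, 35, 32, 29, 27, 25, 14, 13, 11, 11, 11, 10, 8, 4.
Put 36U in rack 1; 12U remain.
Put 35U in rack 2; 13U remain.
Put 32U in rack 3; 16U remain.
Put 29U in rack 4; 19U remain.
Put 27U in rack 5; 21U remain.
Put 25U in rack 6; 23U remain.
Put 14U in rack 3; 2U remain.
Put 13U in rack 2; 0U remain.
Put 11U in rack 1; 1U remain.
Put 11U in rack 4; 8U remain.
Put 11U in rack 5; 10U remain.
Put 10U in rack 5; 0U remain.
Put 8U in rack 4; 0U remain.
Put 4U in rack 6; 19U remain.

6 racks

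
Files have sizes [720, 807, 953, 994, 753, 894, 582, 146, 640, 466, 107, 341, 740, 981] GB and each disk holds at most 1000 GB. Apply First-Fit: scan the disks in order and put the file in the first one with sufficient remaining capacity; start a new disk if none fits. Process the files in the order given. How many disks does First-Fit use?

11

720 GB → disk 1 (remaining 280 GB)
807 GB → disk 2 (remaining 193 GB)
953 GB → disk 3 (remaining 47 GB)
994 GB → disk 4 (remaining 6 GB)
753 GB → disk 5 (remaining 247 GB)
894 GB → disk 6 (remaining 106 GB)
582 GB → disk 7 (remaining 418 GB)
146 GB → disk 1 (remaining 134 GB)
640 GB → disk 8 (remaining 360 GB)
466 GB → disk 9 (remaining 534 GB)
107 GB → disk 1 (remaining 27 GB)
341 GB → disk 7 (remaining 77 GB)
740 GB → disk 10 (remaining 260 GB)
981 GB → disk 11 (remaining 19 GB)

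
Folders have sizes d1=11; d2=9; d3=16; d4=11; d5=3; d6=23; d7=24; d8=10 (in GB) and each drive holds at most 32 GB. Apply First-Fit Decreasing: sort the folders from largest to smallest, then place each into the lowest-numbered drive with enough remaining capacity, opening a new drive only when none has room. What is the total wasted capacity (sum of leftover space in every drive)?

21

Sorted descending: 24, 23, 16, 11, 11, 10, 9, 3.
24 GB → drive 1 (remaining 8 GB)
23 GB → drive 2 (remaining 9 GB)
16 GB → drive 3 (remaining 16 GB)
11 GB → drive 3 (remaining 5 GB)
11 GB → drive 4 (remaining 21 GB)
10 GB → drive 4 (remaining 11 GB)
9 GB → drive 2 (remaining 0 GB)
3 GB → drive 1 (remaining 5 GB)
4 drives × 32 GB = 128 GB; used 107 GB; unused 21 GB.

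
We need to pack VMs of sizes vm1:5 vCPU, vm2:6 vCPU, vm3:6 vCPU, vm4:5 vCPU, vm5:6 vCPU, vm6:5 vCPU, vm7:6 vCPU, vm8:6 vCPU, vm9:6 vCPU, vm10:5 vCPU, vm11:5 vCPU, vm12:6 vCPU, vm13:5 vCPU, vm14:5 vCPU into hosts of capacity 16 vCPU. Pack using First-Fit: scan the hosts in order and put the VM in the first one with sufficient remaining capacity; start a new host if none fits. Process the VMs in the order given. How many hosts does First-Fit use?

6

Put vm1 (5 vCPU) in host 1; 11 vCPU remain.
Put vm2 (6 vCPU) in host 1; 5 vCPU remain.
Put vm3 (6 vCPU) in host 2; 10 vCPU remain.
Put vm4 (5 vCPU) in host 1; 0 vCPU remain.
Put vm5 (6 vCPU) in host 2; 4 vCPU remain.
Put vm6 (5 vCPU) in host 3; 11 vCPU remain.
Put vm7 (6 vCPU) in host 3; 5 vCPU remain.
Put vm8 (6 vCPU) in host 4; 10 vCPU remain.
Put vm9 (6 vCPU) in host 4; 4 vCPU remain.
Put vm10 (5 vCPU) in host 3; 0 vCPU remain.
Put vm11 (5 vCPU) in host 5; 11 vCPU remain.
Put vm12 (6 vCPU) in host 5; 5 vCPU remain.
Put vm13 (5 vCPU) in host 5; 0 vCPU remain.
Put vm14 (5 vCPU) in host 6; 11 vCPU remain.
Final hosts: [5,6,5] [6,6] [5,6,5] [6,6] [5,6,5] [5].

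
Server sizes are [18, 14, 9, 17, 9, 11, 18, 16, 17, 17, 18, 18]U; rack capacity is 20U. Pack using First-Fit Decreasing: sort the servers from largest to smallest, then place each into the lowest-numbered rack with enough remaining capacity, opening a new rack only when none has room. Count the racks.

11

Sorted descending: 18, 18, 18, 18, 17, 17, 17, 16, 14, 11, 9, 9.
Put 18U in rack 1; 2U remain.
Put 18U in rack 2; 2U remain.
Put 18U in rack 3; 2U remain.
Put 18U in rack 4; 2U remain.
Put 17U in rack 5; 3U remain.
Put 17U in rack 6; 3U remain.
Put 17U in rack 7; 3U remain.
Put 16U in rack 8; 4U remain.
Put 14U in rack 9; 6U remain.
Put 11U in rack 10; 9U remain.
Put 9U in rack 10; 0U remain.
Put 9U in rack 11; 11U remain.
Final racks: [18] [18] [18] [18] [17] [17] [17] [16] [14] [11,9] [9].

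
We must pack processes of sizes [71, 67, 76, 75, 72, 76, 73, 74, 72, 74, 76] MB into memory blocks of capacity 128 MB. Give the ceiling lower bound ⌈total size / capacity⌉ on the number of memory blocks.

7 memory blocks

Total size = 71 + 67 + 76 + 75 + 72 + 76 + 73 + 74 + 72 + 74 + 76 = 806 MB.
⌈806 / 128⌉ = 7.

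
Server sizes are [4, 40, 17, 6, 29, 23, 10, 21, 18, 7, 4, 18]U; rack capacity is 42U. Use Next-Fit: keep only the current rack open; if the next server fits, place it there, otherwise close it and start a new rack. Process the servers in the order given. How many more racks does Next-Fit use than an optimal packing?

Next-Fit: [4] [40] [17,6] [29] [23,10] [21,18] [7,4,18] → 7 racks.
Total size 197U; any packing needs at least ⌈197/42⌉ = 5 racks.
An optimal packing achieves that bound: [40] [29,10] [23,18] [21,18] [17,7,6,4,4] → 5 racks.
Excess: 7 − 5 = 2.

2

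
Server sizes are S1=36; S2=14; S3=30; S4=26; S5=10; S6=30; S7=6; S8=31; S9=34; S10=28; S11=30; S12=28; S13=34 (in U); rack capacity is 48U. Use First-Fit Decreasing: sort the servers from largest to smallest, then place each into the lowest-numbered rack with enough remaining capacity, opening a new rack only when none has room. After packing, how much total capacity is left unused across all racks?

143

Sorted descending: 36, 34, 34, 31, 30, 30, 30, 28, 28, 26, 14, 10, 6.
36U → rack 1 (remaining 12U)
34U → rack 2 (remaining 14U)
34U → rack 3 (remaining 14U)
31U → rack 4 (remaining 17U)
30U → rack 5 (remaining 18U)
30U → rack 6 (remaining 18U)
30U → rack 7 (remaining 18U)
28U → rack 8 (remaining 20U)
28U → rack 9 (remaining 20U)
26U → rack 10 (remaining 22U)
14U → rack 2 (remaining 0U)
10U → rack 1 (remaining 2U)
6U → rack 3 (remaining 8U)
10 racks × 48U = 480U; used 337U; unused 143U.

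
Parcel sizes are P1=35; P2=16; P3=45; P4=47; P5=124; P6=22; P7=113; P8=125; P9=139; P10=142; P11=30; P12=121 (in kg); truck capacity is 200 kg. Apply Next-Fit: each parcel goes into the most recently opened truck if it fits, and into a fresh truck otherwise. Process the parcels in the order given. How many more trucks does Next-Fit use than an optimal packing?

Next-Fit: [35,16,45,47] [124,22] [113] [125] [139] [142,30] [121] → 7 trucks.
6 parcels exceed 100 kg (half the capacity), and no two of those can share a truck, so at least 6 trucks are needed.
An optimal packing achieves that bound: [142,47] [139,45,16] [125,35,30] [124,22] [121] [113] → 6 trucks.
Excess: 7 − 6 = 1.

1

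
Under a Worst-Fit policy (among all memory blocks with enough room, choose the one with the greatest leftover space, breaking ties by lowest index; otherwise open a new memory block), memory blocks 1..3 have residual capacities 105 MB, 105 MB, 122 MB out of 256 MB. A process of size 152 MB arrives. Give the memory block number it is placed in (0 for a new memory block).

0

No memory block has ≥ 152 MB free, so a new memory block is opened.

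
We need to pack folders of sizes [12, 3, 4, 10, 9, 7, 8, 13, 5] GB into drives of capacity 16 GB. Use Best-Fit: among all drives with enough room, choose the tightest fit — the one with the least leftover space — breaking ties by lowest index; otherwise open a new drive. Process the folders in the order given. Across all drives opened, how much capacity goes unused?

9

drive 1: place 12 GB, 4 GB left
drive 1: place 3 GB, 1 GB left
drive 2: place 4 GB, 12 GB left
drive 2: place 10 GB, 2 GB left
drive 3: place 9 GB, 7 GB left
drive 3: place 7 GB, 0 GB left
drive 4: place 8 GB, 8 GB left
drive 5: place 13 GB, 3 GB left
drive 4: place 5 GB, 3 GB left
5 drives × 16 GB = 80 GB; used 71 GB; unused 9 GB.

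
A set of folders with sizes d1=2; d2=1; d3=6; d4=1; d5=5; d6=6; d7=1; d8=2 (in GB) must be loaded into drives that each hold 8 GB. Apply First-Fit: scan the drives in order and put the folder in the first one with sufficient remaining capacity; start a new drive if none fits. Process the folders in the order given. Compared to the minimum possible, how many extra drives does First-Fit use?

First-Fit: [2,1,1,1,2] [6] [5] [6] → 4 drives.
Total size 24 GB; any packing needs at least ⌈24/8⌉ = 3 drives.
An optimal packing achieves that bound: [6,2] [6,2] [5,1,1,1] → 3 drives.
Excess: 4 − 3 = 1.

1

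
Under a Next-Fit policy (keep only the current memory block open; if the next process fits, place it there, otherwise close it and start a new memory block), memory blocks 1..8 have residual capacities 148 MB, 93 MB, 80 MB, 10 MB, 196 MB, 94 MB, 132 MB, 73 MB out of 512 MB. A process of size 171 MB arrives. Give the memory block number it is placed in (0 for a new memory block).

0

Next-Fit only looks at memory block 8, which has 73 MB free.
171 MB does not fit, so a new memory block is opened.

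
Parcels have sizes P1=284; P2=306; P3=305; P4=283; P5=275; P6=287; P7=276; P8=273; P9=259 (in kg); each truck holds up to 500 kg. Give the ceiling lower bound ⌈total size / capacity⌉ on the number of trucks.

Total size = 284 + 306 + 305 + 283 + 275 + 287 + 276 + 273 + 259 = 2548 kg.
⌈2548 / 500⌉ = 6.

6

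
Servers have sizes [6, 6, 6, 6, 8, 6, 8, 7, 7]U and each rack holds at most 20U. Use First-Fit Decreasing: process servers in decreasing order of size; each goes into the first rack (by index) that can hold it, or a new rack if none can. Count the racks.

Sorted descending: 8, 8, 7, 7, 6, 6, 6, 6, 6.
Put 8U in rack 1; 12U remain.
Put 8U in rack 1; 4U remain.
Put 7U in rack 2; 13U remain.
Put 7U in rack 2; 6U remain.
Put 6U in rack 2; 0U remain.
Put 6U in rack 3; 14U remain.
Put 6U in rack 3; 8U remain.
Put 6U in rack 3; 2U remain.
Put 6U in rack 4; 14U remain.
Final racks: [8,8] [7,7,6] [6,6,6] [6].

4 racks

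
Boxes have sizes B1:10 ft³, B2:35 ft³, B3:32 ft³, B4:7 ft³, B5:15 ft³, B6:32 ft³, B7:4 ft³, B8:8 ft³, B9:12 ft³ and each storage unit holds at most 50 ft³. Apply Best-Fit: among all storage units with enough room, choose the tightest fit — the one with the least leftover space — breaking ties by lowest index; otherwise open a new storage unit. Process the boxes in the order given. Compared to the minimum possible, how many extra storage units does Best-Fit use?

Best-Fit: [10,35,4] [32,7,8] [15,32] [12] → 4 storage units.
Total size 155 ft³; any packing needs at least ⌈155/50⌉ = 4 storage units.
So 4 is already optimal.

0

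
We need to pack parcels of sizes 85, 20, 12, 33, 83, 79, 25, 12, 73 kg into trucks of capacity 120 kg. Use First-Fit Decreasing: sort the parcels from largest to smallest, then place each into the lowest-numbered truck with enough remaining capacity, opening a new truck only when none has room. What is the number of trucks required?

4

Sorted descending: 85, 83, 79, 73, 33, 25, 20, 12, 12.
truck 1: place 85 kg, 35 kg left
truck 2: place 83 kg, 37 kg left
truck 3: place 79 kg, 41 kg left
truck 4: place 73 kg, 47 kg left
truck 1: place 33 kg, 2 kg left
truck 2: place 25 kg, 12 kg left
truck 3: place 20 kg, 21 kg left
truck 2: place 12 kg, 0 kg left
truck 3: place 12 kg, 9 kg left
Final trucks: [85,33] [83,25,12] [79,20,12] [73].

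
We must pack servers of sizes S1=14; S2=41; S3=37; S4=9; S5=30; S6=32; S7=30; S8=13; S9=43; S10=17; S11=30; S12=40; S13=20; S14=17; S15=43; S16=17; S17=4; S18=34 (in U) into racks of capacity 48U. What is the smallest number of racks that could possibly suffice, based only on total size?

Total size = 14 + 41 + 37 + 9 + 30 + 32 + 30 + 13 + 43 + 17 + 30 + 40 + 20 + 17 + 43 + 17 + 4 + 34 = 471U.
⌈471 / 48⌉ = 10.

10 racks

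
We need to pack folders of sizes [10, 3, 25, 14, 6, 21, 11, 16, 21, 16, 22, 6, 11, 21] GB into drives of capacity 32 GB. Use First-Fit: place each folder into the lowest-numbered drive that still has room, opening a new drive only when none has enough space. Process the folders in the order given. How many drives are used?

7 drives

Put 10 GB in drive 1; 22 GB remain.
Put 3 GB in drive 1; 19 GB remain.
Put 25 GB in drive 2; 7 GB remain.
Put 14 GB in drive 1; 5 GB remain.
Put 6 GB in drive 2; 1 GB remain.
Put 21 GB in drive 3; 11 GB remain.
Put 11 GB in drive 3; 0 GB remain.
Put 16 GB in drive 4; 16 GB remain.
Put 21 GB in drive 5; 11 GB remain.
Put 16 GB in drive 4; 0 GB remain.
Put 22 GB in drive 6; 10 GB remain.
Put 6 GB in drive 5; 5 GB remain.
Put 11 GB in drive 7; 21 GB remain.
Put 21 GB in drive 7; 0 GB remain.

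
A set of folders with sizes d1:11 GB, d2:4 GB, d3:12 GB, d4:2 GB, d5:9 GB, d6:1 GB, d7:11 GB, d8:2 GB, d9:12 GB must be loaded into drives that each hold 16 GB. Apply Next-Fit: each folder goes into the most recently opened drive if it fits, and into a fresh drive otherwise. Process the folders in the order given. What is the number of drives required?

5

Put d1 (11 GB) in drive 1; 5 GB remain.
Put d2 (4 GB) in drive 1; 1 GB remain.
Put d3 (12 GB) in drive 2; 4 GB remain.
Put d4 (2 GB) in drive 2; 2 GB remain.
Put d5 (9 GB) in drive 3; 7 GB remain.
Put d6 (1 GB) in drive 3; 6 GB remain.
Put d7 (11 GB) in drive 4; 5 GB remain.
Put d8 (2 GB) in drive 4; 3 GB remain.
Put d9 (12 GB) in drive 5; 4 GB remain.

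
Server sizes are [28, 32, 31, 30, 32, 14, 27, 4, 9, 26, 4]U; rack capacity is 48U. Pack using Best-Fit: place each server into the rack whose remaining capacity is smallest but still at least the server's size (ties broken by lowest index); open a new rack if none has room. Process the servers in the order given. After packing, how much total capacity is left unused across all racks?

99

28U → rack 1 (remaining 20U)
32U → rack 2 (remaining 16U)
31U → rack 3 (remaining 17U)
30U → rack 4 (remaining 18U)
32U → rack 5 (remaining 16U)
14U → rack 2 (remaining 2U)
27U → rack 6 (remaining 21U)
4U → rack 5 (remaining 12U)
9U → rack 5 (remaining 3U)
26U → rack 7 (remaining 22U)
4U → rack 3 (remaining 13U)
7 racks × 48U = 336U; used 237U; unused 99U.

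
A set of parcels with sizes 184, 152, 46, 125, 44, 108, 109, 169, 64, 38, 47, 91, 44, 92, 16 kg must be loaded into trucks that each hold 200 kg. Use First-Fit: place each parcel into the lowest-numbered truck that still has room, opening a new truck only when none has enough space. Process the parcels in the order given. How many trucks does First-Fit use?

Put 184 kg in truck 1; 16 kg remain.
Put 152 kg in truck 2; 48 kg remain.
Put 46 kg in truck 2; 2 kg remain.
Put 125 kg in truck 3; 75 kg remain.
Put 44 kg in truck 3; 31 kg remain.
Put 108 kg in truck 4; 92 kg remain.
Put 109 kg in truck 5; 91 kg remain.
Put 169 kg in truck 6; 31 kg remain.
Put 64 kg in truck 4; 28 kg remain.
Put 38 kg in truck 5; 53 kg remain.
Put 47 kg in truck 5; 6 kg remain.
Put 91 kg in truck 7; 109 kg remain.
Put 44 kg in truck 7; 65 kg remain.
Put 92 kg in truck 8; 108 kg remain.
Put 16 kg in truck 1; 0 kg remain.

8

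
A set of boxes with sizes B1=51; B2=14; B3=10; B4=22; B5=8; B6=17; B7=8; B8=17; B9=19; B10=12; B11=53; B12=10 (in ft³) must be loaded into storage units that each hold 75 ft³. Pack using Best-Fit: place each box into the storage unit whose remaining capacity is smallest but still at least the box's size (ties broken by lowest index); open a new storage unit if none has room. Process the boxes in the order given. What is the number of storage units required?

B1 (51 ft³) → storage unit 1 (remaining 24 ft³)
B2 (14 ft³) → storage unit 1 (remaining 10 ft³)
B3 (10 ft³) → storage unit 1 (remaining 0 ft³)
B4 (22 ft³) → storage unit 2 (remaining 53 ft³)
B5 (8 ft³) → storage unit 2 (remaining 45 ft³)
B6 (17 ft³) → storage unit 2 (remaining 28 ft³)
B7 (8 ft³) → storage unit 2 (remaining 20 ft³)
B8 (17 ft³) → storage unit 2 (remaining 3 ft³)
B9 (19 ft³) → storage unit 3 (remaining 56 ft³)
B10 (12 ft³) → storage unit 3 (remaining 44 ft³)
B11 (53 ft³) → storage unit 4 (remaining 22 ft³)
B12 (10 ft³) → storage unit 4 (remaining 12 ft³)

4 storage units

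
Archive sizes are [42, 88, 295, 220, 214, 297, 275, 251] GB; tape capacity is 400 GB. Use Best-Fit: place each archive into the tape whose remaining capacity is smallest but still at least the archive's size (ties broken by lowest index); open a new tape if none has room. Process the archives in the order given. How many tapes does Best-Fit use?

6 tapes

Put 42 GB in tape 1; 358 GB remain.
Put 88 GB in tape 1; 270 GB remain.
Put 295 GB in tape 2; 105 GB remain.
Put 220 GB in tape 1; 50 GB remain.
Put 214 GB in tape 3; 186 GB remain.
Put 297 GB in tape 4; 103 GB remain.
Put 275 GB in tape 5; 125 GB remain.
Put 251 GB in tape 6; 149 GB remain.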